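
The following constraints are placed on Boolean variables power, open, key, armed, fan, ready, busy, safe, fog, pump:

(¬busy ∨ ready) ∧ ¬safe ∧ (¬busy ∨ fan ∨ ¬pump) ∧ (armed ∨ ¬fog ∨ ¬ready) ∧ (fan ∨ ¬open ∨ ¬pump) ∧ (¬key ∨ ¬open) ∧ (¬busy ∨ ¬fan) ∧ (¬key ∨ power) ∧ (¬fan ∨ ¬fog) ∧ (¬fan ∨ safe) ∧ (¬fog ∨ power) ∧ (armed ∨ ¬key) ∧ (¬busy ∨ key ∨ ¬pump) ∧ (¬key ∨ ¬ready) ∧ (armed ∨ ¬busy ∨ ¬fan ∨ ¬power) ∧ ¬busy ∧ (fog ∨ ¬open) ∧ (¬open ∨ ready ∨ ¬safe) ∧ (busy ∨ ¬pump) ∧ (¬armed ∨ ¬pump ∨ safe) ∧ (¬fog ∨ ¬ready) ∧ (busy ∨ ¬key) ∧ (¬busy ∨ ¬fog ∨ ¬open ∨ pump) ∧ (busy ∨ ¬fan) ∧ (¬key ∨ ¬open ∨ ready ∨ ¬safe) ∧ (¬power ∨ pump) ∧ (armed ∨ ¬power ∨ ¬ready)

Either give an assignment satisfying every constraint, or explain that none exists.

Unit clause (¬safe) forces safe = False.
In (¬fan ∨ safe) only ¬fan is left, so fan = False.
Unit clause (¬busy) forces busy = False.
In (busy ∨ ¬pump) only ¬pump is left, so pump = False.
In (busy ∨ ¬key) only ¬key is left, so key = False.
In (¬power ∨ pump) only ¬power is left, so power = False.
In (¬fog ∨ power) only ¬fog is left, so fog = False.
In (fog ∨ ¬open) only ¬open is left, so open = False.
Set armed = True.
Set ready = True.
All clauses satisfied.

power: False, open: False, key: False, armed: True, fan: False, ready: True, busy: False, safe: False, fog: False, pump: False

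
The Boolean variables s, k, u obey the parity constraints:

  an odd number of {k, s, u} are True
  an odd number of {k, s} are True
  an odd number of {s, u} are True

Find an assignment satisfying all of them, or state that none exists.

s = True, k = False, u = False

{k, s, u}: 1 true → odd ✓
{k, s}: 1 true → odd ✓
{s, u}: 1 true → odd ✓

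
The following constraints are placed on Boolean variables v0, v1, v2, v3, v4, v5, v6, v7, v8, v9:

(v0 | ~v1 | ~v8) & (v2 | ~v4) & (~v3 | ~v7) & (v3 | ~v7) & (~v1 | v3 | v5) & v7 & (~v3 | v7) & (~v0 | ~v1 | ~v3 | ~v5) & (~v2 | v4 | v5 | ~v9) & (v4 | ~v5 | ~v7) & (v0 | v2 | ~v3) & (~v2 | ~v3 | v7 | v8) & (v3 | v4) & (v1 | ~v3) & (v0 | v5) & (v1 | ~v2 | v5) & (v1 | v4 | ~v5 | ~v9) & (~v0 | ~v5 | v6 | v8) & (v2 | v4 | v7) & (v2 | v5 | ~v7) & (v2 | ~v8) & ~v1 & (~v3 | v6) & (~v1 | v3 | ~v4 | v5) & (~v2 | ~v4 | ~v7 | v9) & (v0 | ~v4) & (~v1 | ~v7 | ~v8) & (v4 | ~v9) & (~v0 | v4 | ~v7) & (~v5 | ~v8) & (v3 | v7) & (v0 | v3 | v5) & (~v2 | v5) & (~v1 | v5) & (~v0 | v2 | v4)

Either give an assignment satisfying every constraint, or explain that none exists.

Unsatisfiable

Case v7 = True:
  (~v3 | ~v7) forces v3 = False.
  Clause (v3 | ~v7) is falsified — contradiction.
Case v7 = False:
  Clause (v7) is falsified — contradiction.
Both cases fail, so the formula is unsatisfiable.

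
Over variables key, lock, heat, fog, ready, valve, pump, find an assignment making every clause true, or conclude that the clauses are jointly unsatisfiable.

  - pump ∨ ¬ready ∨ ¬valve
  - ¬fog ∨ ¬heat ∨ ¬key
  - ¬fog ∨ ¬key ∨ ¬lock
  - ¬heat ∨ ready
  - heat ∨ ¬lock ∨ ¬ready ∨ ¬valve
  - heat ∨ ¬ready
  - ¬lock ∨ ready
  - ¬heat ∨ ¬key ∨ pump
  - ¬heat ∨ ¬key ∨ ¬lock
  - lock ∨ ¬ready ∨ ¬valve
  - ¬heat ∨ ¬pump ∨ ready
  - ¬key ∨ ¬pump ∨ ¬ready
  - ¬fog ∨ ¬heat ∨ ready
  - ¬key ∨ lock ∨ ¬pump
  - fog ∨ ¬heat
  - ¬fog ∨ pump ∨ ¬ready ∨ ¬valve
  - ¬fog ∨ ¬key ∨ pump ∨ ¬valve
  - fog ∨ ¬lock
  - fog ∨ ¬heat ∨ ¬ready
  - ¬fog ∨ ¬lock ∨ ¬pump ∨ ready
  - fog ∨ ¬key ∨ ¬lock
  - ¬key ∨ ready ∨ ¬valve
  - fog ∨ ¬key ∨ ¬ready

key = False, lock = False, heat = False, fog = False, ready = False, valve = False, pump = False

Set key = False.
Set lock = False.
Set heat = False.
  then (heat ∨ ¬ready) forces ready = False.
Set fog = False.
Set valve = False.
Set pump = False.
All clauses satisfied.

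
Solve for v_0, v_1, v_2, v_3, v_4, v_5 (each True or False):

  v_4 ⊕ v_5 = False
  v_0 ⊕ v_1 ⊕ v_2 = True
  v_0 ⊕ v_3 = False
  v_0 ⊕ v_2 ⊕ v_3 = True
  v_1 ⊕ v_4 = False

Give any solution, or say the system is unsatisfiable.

v_0 = True, v_1 = True, v_2 = True, v_3 = True, v_4 = True, v_5 = True

v_4 ⊕ v_5 = T ⊕ T = False ✓
v_0 ⊕ v_1 ⊕ v_2 = T ⊕ T ⊕ T = True ✓
v_0 ⊕ v_3 = T ⊕ T = False ✓
v_0 ⊕ v_2 ⊕ v_3 = T ⊕ T ⊕ T = True ✓
v_1 ⊕ v_4 = T ⊕ T = False ✓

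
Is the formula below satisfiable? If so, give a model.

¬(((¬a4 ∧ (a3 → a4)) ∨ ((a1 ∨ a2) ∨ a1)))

a1 = False, a2 = False, a3 = True, a4 = True

  ¬(((¬a4 ∧ (a3 → a4)) ∨ ((a1 ∨ a2) ∨ a1))) = True
    (¬a4 ∧ (a3 → a4)) ∨ ((a1 ∨ a2) ∨ a1) = False
      ¬a4 ∧ (a3 → a4) = False
        ¬a4 = False
        a3 → a4 = True
      (a1 ∨ a2) ∨ a1 = False
        a1 ∨ a2 = False
The formula evaluates to True.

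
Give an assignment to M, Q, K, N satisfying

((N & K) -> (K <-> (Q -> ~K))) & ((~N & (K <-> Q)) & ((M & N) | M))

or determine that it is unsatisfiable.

M = True, Q = True, K = True, N = False

  (N & K) -> (K <-> (Q -> ~K)) = True
    N & K = False
    K <-> (Q -> ~K) = False
      Q -> ~K = False
        ~K = False
  (~N & (K <-> Q)) & ((M & N) | M) = True
    ~N & (K <-> Q) = True
      ~N = True
      K <-> Q = True
    (M & N) | M = True
      M & N = False
Both conjuncts True, so the formula holds.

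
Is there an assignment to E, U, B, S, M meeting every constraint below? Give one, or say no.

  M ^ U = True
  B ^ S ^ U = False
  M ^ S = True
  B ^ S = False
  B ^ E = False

E = False, U = False, B = False, S = False, M = True

M ^ U = T ^ F = True ✓
B ^ S ^ U = F ^ F ^ F = False ✓
M ^ S = T ^ F = True ✓
B ^ S = F ^ F = False ✓
B ^ E = F ^ F = False ✓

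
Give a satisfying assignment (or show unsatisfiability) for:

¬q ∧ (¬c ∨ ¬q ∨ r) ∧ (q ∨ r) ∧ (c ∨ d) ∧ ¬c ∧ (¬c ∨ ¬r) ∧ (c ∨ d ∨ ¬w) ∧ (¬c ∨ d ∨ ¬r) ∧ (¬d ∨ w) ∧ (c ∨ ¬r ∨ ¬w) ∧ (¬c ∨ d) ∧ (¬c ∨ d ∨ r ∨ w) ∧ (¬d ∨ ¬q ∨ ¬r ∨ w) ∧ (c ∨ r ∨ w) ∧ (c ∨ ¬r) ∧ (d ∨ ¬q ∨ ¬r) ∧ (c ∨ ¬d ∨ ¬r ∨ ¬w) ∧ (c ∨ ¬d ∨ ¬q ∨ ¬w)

Case q = True:
  Clause (¬q) is falsified — contradiction.
Case q = False:
  (q ∨ r) forces r = True.
  (¬c) forces c = False.
  Clause (c ∨ ¬r) is falsified — contradiction.
Both cases fail, so the formula is unsatisfiable.

Unsatisfiable — no assignment works.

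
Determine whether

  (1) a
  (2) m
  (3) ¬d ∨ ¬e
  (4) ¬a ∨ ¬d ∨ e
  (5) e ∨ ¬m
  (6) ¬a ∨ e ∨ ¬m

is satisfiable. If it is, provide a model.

m=T, e=T, a=T, d=F

Unit clause (a) forces a = True.
Unit clause (m) forces m = True.
In (e ∨ ¬m) only e is left, so e = True.
In (¬d ∨ ¬e) only ¬d is left, so d = False.
All clauses satisfied.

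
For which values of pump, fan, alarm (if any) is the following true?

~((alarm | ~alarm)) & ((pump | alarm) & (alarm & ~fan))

Unsatisfiable

The conjunct ~((alarm | ~alarm)) is unsatisfiable on its own:
  alarm=F: evaluates to False.
  alarm=T: evaluates to False.
So the whole conjunction is unsatisfiable.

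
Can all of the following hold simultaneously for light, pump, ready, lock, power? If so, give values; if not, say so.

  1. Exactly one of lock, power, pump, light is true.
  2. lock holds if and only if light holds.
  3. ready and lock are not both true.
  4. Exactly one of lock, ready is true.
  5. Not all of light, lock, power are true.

light=F, pump=T, ready=T, lock=F, power=F

  (1) {lock, power, pump, light}: 1 true — exactly one ✓
  (2) lock=F, light=F — same ✓
  (3) ready=T, lock=F — not both ✓
  (4) {lock, ready}: 1 true — exactly one ✓
  (5) {light, lock, power}: 0/3 true — not all ✓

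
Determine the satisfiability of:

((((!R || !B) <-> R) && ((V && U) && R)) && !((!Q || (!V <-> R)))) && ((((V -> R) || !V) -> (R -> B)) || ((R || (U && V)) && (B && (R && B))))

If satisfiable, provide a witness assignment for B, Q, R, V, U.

Unsatisfiable — no assignment works.

Case R = True: the formula simplifies to ((!B && (V && U)) && !((!Q || !V))) && (B || (B && B)).
  B = True: the conjunct !B is False.
  B = False: the conjunct B || (B && B) becomes False || (False && False) = False.
Case R = False: the conjunct (!R || !B) <-> R becomes (True || !B) <-> False = False.
Both cases fail — unsatisfiable.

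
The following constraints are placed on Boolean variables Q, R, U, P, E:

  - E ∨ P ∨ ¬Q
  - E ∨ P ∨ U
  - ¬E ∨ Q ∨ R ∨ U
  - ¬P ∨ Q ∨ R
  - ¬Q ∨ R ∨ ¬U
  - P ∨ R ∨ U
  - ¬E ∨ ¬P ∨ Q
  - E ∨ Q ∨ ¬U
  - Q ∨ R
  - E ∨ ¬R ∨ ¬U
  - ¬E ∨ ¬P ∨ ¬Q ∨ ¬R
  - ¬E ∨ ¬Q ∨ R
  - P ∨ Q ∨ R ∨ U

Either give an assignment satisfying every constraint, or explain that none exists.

Q = False; R = True; U = True; P = False; E = True

Set Q = False.
  then (Q ∨ R) forces R = True.
Set U = True.
  then (E ∨ Q ∨ ¬U) forces E = True.
  then (¬E ∨ ¬P ∨ Q) forces P = False.
All clauses satisfied.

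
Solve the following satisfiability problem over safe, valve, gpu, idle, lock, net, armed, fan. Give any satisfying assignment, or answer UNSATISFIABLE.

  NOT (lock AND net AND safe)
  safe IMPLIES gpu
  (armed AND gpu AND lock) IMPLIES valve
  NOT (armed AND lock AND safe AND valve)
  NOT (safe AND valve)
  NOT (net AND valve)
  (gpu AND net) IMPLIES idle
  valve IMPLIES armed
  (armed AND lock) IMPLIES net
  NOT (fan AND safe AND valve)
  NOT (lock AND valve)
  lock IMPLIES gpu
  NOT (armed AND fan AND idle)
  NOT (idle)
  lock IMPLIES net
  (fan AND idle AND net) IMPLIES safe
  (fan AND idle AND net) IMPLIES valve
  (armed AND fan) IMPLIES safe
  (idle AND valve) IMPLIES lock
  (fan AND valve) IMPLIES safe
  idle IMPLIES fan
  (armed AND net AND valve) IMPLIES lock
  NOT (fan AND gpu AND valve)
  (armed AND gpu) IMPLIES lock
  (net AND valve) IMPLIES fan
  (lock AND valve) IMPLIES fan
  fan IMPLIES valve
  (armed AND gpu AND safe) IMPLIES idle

safe = False, valve = False, gpu = False, idle = False, lock = False, net = True, armed = False, fan = False

Unit clause (NOT idle) forces idle = False.
Set safe = False.
Set valve = False.
  then (NOT fan OR valve) forces fan = False.
Set gpu = False.
  then (gpu OR NOT lock) forces lock = False.
Set net = True.
Set armed = False.
All clauses satisfied.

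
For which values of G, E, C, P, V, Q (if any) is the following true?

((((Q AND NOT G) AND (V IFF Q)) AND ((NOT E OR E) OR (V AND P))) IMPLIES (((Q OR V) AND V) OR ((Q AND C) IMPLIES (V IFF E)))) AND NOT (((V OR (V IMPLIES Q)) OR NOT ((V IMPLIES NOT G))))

The conjunct NOT (((V OR (V IMPLIES Q)) OR NOT ((V IMPLIES NOT G)))) is unsatisfiable on its own:
  G=F, V=F, Q=F: evaluates to False.
  G=F, V=F, Q=T: evaluates to False.
  G=F, V=T, Q=F: evaluates to False.
  G=F, V=T, Q=T: evaluates to False.
  G=T, V=F, Q=F: evaluates to False.
  G=T, V=F, Q=T: evaluates to False.
  G=T, V=T, Q=F: evaluates to False.
  G=T, V=T, Q=T: evaluates to False.
So the whole conjunction is unsatisfiable.

No satisfying assignment exists.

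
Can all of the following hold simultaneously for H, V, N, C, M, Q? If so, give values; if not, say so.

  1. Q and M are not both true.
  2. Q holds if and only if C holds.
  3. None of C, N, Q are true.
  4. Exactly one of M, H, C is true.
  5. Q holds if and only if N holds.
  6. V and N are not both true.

H=F, V=F, N=F, C=F, M=T, Q=F

  (1) Q=F, M=T — not both ✓
  (2) Q=F, C=F — same ✓
  (3) {C, N, Q}: 0 true — none ✓
  (4) {M, H, C}: 1 true — exactly one ✓
  (5) Q=F, N=F — same ✓
  (6) V=F, N=F — not both ✓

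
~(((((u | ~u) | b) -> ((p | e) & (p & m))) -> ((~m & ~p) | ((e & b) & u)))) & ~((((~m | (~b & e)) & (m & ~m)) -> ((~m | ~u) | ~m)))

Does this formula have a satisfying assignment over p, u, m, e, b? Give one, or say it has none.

The conjunct ~((((~m | (~b & e)) & (m & ~m)) -> ((~m | ~u) | ~m))) is unsatisfiable on its own:
  m = True: this becomes ~((False -> ~u)) = False.
  m = False: this becomes ~((False -> True)) = False.
So the whole conjunction is unsatisfiable.

Unsatisfiable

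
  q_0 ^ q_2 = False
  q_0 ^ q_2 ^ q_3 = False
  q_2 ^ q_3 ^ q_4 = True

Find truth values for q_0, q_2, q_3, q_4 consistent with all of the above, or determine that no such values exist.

q_0: True; q_2: True; q_3: False; q_4: False

q_0 ^ q_2 = T ^ T = False ✓
q_0 ^ q_2 ^ q_3 = T ^ T ^ F = False ✓
q_2 ^ q_3 ^ q_4 = T ^ F ^ F = True ✓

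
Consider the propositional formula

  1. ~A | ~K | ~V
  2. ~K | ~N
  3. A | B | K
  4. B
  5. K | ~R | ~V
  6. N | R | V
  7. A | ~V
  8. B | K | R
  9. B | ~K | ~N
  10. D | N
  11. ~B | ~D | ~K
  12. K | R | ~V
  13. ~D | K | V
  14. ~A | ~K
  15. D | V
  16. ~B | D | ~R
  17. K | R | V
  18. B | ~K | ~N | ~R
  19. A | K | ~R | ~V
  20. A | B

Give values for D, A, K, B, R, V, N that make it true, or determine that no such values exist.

Unsatisfiable — no assignment works.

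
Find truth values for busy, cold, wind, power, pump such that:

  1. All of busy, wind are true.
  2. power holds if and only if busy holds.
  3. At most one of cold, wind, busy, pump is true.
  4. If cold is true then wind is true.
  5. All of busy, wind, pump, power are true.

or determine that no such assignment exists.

Unsatisfiable

Case busy = True:
  (1) forces wind = True.
  Constraint (3) is violated (wind=T, busy=T) — contradiction.
Case busy = False:
  Constraint (1) is violated (busy=F) — contradiction.
Both cases fail — unsatisfiable.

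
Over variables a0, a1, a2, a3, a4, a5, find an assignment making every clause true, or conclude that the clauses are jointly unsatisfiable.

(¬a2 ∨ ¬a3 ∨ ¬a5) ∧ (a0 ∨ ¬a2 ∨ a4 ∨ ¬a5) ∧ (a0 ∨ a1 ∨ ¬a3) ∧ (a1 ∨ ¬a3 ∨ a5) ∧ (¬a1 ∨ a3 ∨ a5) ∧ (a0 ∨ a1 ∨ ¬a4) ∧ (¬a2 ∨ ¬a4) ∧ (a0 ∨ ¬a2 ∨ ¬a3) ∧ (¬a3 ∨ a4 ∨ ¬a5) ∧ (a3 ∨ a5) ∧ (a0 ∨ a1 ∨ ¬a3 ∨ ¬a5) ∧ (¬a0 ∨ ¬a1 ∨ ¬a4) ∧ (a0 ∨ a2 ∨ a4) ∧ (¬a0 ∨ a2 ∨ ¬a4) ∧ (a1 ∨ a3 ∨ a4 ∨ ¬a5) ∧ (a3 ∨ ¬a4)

Set a0 = True.
Set a1 = True.
  then (¬a0 ∨ ¬a1 ∨ ¬a4) forces a4 = False.
Set a2 = True.
Set a3 = True.
  then (¬a2 ∨ ¬a3 ∨ ¬a5) forces a5 = False.
All clauses satisfied.

a0=T, a1=T, a2=T, a3=T, a4=F, a5=F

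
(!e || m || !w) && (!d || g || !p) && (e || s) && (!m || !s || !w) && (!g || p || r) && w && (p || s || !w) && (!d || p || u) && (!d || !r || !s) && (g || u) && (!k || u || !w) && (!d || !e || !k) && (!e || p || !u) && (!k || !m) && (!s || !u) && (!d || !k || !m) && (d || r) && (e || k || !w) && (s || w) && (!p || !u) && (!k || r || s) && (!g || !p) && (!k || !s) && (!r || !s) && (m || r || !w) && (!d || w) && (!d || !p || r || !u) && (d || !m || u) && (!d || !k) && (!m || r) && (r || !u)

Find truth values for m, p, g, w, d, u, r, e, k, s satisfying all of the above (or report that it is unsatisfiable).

Case g = True:
  (w) forces w = True.
  (!g || !p) forces p = False.
  (!g || p || r) forces r = True.
  (p || s || !w) forces s = True.
  Clause (!r || !s) is falsified — contradiction.
Case g = False:
  (w) forces w = True.
  (g || u) forces u = True.
  (!s || !u) forces s = False.
  (e || s) forces e = True.
  (!e || m || !w) forces m = True.
  (p || s || !w) forces p = True.
  Clause (!p || !u) is falsified — contradiction.
Both cases fail, so the formula is unsatisfiable.

UNSATISFIABLE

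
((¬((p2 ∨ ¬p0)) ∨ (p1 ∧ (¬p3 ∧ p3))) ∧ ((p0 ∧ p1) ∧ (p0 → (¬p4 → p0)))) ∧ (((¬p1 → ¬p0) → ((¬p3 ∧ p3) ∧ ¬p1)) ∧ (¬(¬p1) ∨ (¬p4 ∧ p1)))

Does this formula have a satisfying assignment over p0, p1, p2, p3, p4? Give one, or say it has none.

Case p1 = True: the conjunct (¬p1 → ¬p0) → ((¬p3 ∧ p3) ∧ ¬p1) becomes (False → ¬p0) → ((¬p3 ∧ p3) ∧ False) = False.
Case p1 = False: the conjunct p1 is False.
Both cases fail — unsatisfiable.

Unsatisfiable — no assignment works.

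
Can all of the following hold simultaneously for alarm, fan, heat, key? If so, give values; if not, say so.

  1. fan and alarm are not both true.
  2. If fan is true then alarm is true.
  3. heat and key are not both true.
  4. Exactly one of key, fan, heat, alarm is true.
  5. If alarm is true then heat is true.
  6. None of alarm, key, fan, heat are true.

No satisfying assignment exists.

Case fan = True:
  Constraint (6) is violated (fan=T) — contradiction.
Case fan = False:
  (6) forces alarm = False.
  (6) forces key = False.
  (4) with key=F, fan=F, alarm=F forces heat = True.
  Constraint (6) is violated (heat=T) — contradiction.
Both cases fail — unsatisfiable.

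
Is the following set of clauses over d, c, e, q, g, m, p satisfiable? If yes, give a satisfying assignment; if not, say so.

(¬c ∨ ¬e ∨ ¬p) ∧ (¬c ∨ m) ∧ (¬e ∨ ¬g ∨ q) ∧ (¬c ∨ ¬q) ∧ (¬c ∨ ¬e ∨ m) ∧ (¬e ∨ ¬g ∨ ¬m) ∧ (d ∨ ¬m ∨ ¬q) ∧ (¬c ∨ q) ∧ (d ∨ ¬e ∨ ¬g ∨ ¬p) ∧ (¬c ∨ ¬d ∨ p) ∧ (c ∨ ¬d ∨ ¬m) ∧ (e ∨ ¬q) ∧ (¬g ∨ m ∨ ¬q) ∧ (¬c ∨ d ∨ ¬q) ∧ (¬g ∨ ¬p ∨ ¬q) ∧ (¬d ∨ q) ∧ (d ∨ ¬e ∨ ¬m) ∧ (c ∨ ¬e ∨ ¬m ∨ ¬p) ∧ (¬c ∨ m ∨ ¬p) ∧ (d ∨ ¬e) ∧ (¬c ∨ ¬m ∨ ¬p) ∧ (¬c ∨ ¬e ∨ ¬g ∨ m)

d=F, c=F, e=F, q=F, g=F, m=T, p=T

Set d = False.
  then (d ∨ ¬e) forces e = False.
  then (e ∨ ¬q) forces q = False.
  then (¬c ∨ q) forces c = False.
Set g = False.
Set m = True.
Set p = True.
All clauses satisfied.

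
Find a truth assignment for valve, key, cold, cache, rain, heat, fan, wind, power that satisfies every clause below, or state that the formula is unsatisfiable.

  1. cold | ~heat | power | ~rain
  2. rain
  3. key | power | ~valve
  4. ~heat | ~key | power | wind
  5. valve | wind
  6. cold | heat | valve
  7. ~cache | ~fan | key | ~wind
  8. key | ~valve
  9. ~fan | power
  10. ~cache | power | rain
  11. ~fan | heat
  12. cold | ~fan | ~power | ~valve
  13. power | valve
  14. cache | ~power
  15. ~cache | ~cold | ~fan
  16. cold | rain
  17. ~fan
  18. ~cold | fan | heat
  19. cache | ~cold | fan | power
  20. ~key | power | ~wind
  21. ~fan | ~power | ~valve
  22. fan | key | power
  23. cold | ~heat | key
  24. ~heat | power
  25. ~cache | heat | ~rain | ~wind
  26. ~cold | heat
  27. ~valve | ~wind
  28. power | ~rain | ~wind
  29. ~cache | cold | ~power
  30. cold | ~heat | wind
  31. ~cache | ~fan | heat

Unit clause (rain) forces rain = True.
Unit clause (~fan) forces fan = False.
Set valve = False.
  then (valve | wind) forces wind = True.
  then (power | valve) forces power = True.
  then (cache | ~power) forces cache = True.
  then (~cache | heat | ~rain | ~wind) forces heat = True.
  then (~cache | cold | ~power) forces cold = True.
Set key = False.
All clauses satisfied.

valve = False; key = False; cold = True; cache = True; rain = True; heat = True; fan = False; wind = True; power = True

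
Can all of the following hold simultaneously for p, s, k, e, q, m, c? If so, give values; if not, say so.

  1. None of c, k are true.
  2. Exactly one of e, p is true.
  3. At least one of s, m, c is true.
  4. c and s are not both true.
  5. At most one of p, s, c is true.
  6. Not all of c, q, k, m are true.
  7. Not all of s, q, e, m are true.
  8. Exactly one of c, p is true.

p = True; s = False; k = False; e = False; q = True; m = True; c = False

  (1) {c, k}: 0 true — none ✓
  (2) {e, p}: 1 true — exactly one ✓
  (3) {s, m, c}: 1 true — at least one ✓
  (4) c=F, s=F — not both ✓
  (5) {p, s, c}: 1 true — at most one ✓
  (6) {c, q, k, m}: 2/4 true — not all ✓
  (7) {s, q, e, m}: 2/4 true — not all ✓
  (8) {c, p}: 1 true — exactly one ✓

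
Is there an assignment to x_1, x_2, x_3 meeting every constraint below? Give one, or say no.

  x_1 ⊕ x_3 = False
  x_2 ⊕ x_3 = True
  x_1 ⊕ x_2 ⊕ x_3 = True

x_1 = False, x_2 = True, x_3 = False

x_1 ⊕ x_3 = F ⊕ F = False ✓
x_2 ⊕ x_3 = T ⊕ F = True ✓
x_1 ⊕ x_2 ⊕ x_3 = F ⊕ T ⊕ F = True ✓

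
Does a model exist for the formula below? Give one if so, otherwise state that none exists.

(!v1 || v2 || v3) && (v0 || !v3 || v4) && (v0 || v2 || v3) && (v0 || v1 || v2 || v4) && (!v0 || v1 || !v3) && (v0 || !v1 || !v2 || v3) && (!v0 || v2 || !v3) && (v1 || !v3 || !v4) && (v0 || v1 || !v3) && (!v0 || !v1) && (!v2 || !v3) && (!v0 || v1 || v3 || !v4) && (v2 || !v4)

v0: True; v1: False; v2: True; v3: False; v4: False

Set v0 = True.
  then (!v0 || !v1) forces v1 = False.
  then (!v0 || v1 || !v3) forces v3 = False.
  then (!v0 || v1 || v3 || !v4) forces v4 = False.
Set v2 = True.
All clauses satisfied.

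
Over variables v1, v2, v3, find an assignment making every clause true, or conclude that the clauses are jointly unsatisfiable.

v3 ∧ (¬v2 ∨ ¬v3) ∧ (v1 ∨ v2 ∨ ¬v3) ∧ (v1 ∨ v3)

v1: True, v2: False, v3: True

Unit clause (v3) forces v3 = True.
In (¬v2 ∨ ¬v3) only ¬v2 is left, so v2 = False.
In (v1 ∨ v2 ∨ ¬v3) only v1 is left, so v1 = True.
Check each clause:
  (v3): v3 holds.
  (¬v2 ∨ ¬v3): ¬v2 holds.
  (v1 ∨ v2 ∨ ¬v3): v1 holds.
  (v1 ∨ v3): v1 holds.
All clauses satisfied.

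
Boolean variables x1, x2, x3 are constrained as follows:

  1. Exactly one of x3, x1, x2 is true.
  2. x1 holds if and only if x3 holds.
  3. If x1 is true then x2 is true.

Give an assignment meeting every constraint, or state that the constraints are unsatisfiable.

x1 = False, x2 = True, x3 = False

  (1) {x3, x1, x2}: 1 true — exactly one ✓
  (2) x1=F, x3=F — same ✓
  (3) x1=F ⇒ x2: vacuous ✓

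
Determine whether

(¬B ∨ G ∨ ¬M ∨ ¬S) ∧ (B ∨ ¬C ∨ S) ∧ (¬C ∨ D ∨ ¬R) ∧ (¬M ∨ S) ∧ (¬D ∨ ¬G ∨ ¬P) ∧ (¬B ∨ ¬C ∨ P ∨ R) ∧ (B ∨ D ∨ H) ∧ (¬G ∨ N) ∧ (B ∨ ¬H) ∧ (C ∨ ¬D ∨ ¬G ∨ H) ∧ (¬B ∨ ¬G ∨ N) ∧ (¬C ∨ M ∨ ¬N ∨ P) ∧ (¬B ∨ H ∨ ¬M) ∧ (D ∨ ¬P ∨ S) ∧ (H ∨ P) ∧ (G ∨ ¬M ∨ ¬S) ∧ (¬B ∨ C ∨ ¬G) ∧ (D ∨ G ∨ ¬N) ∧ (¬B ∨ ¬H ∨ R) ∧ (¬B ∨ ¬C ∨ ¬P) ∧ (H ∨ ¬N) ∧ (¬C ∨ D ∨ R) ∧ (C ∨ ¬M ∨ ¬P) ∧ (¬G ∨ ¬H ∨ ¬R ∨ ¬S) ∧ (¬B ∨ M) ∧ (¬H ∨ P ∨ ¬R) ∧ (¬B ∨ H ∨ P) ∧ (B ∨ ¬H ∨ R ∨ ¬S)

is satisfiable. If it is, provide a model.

Set R = True.
Set D = True.
Set C = False.
Set M = False.
  then (¬B ∨ M) forces B = False.
  then (B ∨ ¬H) forces H = False.
  then (C ∨ ¬D ∨ ¬G ∨ H) forces G = False.
  then (H ∨ P) forces P = True.
  then (H ∨ ¬N) forces N = False.
Set S = True.
All clauses satisfied.

R = True; D = True; C = False; M = False; S = True; P = True; B = False; H = False; N = False; G = False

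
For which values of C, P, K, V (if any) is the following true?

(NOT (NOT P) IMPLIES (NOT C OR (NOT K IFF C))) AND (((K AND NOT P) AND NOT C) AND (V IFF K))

C: False, P: False, K: True, V: True

  NOT (NOT P) IMPLIES (NOT C OR (NOT K IFF C)) = True
    NOT (NOT P) = False
      NOT P = True
    NOT C OR (NOT K IFF C) = True
      NOT C = True
      NOT K IFF C = True
        NOT K = False
  ((K AND NOT P) AND NOT C) AND (V IFF K) = True
    (K AND NOT P) AND NOT C = True
      K AND NOT P = True
        NOT P = True
      NOT C = True
    V IFF K = True
Both conjuncts True, so the formula holds.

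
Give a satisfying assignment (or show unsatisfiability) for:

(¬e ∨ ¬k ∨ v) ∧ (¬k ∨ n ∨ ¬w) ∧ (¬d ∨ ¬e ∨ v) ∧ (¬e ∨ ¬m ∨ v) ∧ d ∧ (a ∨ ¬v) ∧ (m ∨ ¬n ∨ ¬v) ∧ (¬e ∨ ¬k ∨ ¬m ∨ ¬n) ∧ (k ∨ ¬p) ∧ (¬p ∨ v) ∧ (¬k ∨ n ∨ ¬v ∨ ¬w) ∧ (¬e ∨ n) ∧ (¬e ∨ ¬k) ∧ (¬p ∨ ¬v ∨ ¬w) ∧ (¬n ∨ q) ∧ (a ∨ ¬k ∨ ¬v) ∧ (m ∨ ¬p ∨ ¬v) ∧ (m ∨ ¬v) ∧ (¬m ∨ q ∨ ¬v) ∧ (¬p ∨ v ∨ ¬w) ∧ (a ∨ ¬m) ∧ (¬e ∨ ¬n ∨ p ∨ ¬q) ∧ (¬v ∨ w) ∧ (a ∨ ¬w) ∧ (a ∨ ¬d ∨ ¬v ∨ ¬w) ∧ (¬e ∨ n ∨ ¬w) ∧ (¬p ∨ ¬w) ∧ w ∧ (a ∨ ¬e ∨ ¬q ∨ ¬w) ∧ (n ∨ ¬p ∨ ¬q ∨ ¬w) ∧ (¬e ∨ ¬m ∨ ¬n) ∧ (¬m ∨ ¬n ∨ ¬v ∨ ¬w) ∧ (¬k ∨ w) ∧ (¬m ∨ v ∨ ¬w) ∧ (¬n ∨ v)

w=T, n=F, p=F, a=T, d=T, e=F, k=F, q=T, m=F, v=F

Unit clause (d) forces d = True.
Unit clause (w) forces w = True.
In (a ∨ ¬w) only a is left, so a = True.
In (¬p ∨ ¬w) only ¬p is left, so p = False.
Try n = True:
  (¬n ∨ q) forces q = True.
  (¬e ∨ ¬n ∨ p ∨ ¬q) forces e = False.
  (¬n ∨ v) forces v = True.
  (m ∨ ¬n ∨ ¬v) forces m = True.
  clause (¬m ∨ ¬n ∨ ¬v ∨ ¬w) is falsified — backtrack.
So n = False.
  then (¬k ∨ n ∨ ¬w) forces k = False.
  then (¬e ∨ n) forces e = False.
Set q = True.
Set m = False.
  then (m ∨ ¬v) forces v = False.
All clauses satisfied.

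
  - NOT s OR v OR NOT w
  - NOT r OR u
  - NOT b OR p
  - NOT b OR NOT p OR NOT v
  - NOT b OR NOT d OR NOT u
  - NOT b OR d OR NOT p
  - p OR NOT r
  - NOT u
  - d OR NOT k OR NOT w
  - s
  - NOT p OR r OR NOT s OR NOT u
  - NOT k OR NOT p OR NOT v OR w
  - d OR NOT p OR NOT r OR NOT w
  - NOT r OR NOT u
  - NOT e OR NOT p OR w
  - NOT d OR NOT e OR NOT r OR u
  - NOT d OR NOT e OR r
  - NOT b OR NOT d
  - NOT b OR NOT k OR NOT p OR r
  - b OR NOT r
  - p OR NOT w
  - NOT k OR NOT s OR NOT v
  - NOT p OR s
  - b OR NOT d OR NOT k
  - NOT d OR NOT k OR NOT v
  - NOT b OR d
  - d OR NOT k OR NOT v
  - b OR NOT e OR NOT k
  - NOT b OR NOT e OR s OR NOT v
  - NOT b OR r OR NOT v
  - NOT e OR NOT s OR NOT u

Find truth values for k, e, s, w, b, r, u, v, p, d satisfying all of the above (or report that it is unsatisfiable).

k=F; e=F; s=T; w=F; b=F; r=F; u=F; v=F; p=F; d=F

Unit clause (NOT u) forces u = False.
Unit clause (s) forces s = True.
In (NOT r OR u) only NOT r is left, so r = False.
Set k = False.
Set e = False.
Set w = False.
Try b = True:
  (NOT b OR p) forces p = True.
  (NOT b OR NOT p OR NOT v) forces v = False.
  (NOT b OR d OR NOT p) forces d = True.
  clause (NOT b OR NOT d) is falsified — backtrack.
So b = False.
Set v = False.
Set p = False.
Set d = False.
All clauses satisfied.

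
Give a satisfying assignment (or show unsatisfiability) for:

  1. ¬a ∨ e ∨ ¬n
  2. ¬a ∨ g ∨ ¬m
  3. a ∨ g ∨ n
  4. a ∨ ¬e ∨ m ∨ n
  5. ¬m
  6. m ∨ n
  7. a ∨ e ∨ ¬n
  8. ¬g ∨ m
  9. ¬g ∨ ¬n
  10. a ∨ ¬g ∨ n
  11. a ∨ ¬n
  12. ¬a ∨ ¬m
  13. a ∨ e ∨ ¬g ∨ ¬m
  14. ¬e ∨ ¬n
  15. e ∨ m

Unsatisfiable

Case e = True:
  (¬m) forces m = False.
  (m ∨ n) forces n = True.
  Clause (¬e ∨ ¬n) is falsified — contradiction.
Case e = False:
  (¬m) forces m = False.
  Clause (e ∨ m) is falsified — contradiction.
Both cases fail, so the formula is unsatisfiable.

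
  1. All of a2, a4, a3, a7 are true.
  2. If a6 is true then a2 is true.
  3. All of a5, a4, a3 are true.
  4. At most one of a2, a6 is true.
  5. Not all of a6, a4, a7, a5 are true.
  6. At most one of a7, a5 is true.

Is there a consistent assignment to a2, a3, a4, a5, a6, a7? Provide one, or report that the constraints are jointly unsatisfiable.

The formula is unsatisfiable.

Case a2 = True:
  (1) forces a4 = True.
  (1) forces a3 = True.
  (1) forces a7 = True.
  (3) forces a5 = True.
  Constraint (6) is violated (a7=T, a5=T) — contradiction.
Case a2 = False:
  Constraint (1) is violated (a2=F) — contradiction.
Both cases fail — unsatisfiable.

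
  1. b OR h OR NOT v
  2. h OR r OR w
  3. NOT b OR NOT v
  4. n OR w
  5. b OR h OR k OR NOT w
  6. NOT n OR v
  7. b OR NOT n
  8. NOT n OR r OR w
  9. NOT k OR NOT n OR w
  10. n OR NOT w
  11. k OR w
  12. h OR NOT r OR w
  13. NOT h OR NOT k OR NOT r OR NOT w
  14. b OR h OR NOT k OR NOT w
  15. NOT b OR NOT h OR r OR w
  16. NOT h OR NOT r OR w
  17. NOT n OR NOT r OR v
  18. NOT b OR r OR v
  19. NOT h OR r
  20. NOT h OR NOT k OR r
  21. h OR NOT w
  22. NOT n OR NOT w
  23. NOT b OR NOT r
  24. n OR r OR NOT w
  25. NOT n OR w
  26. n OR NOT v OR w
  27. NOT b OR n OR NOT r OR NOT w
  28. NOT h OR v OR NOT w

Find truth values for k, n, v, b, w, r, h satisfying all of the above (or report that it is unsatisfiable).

Case w = True:
  (n OR NOT w) forces n = True.
  Clause (NOT n OR NOT w) is falsified — contradiction.
Case w = False:
  (n OR w) forces n = True.
  Clause (NOT n OR w) is falsified — contradiction.
Both cases fail, so the formula is unsatisfiable.

Unsatisfiable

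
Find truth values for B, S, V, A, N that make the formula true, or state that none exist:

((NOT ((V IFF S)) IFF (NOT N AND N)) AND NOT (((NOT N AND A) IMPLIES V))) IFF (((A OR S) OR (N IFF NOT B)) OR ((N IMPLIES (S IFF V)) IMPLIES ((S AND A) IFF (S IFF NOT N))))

B: True; S: False; V: False; A: False; N: True

  ((NOT ((V IFF S)) IFF (NOT N AND N)) AND NOT (((NOT N AND A) IMPLIES V))) IFF (((A OR S) OR (N IFF NOT B)) OR ((N IMPLIES (S IFF V)) IMPLIES ((S AND A) IFF (S IFF NOT N)))) = True
    (NOT ((V IFF S)) IFF (NOT N AND N)) AND NOT (((NOT N AND A) IMPLIES V)) = False
      NOT ((V IFF S)) IFF (NOT N AND N) = True
        NOT ((V IFF S)) = False
          V IFF S = True
        NOT N AND N = False
          NOT N = False
      NOT (((NOT N AND A) IMPLIES V)) = False
        (NOT N AND A) IMPLIES V = True
          NOT N AND A = False
            NOT N = False
    ((A OR S) OR (N IFF NOT B)) OR ((N IMPLIES (S IFF V)) IMPLIES ((S AND A) IFF (S IFF NOT N))) = False
      (A OR S) OR (N IFF NOT B) = False
        A OR S = False
        N IFF NOT B = False
          NOT B = False
      (N IMPLIES (S IFF V)) IMPLIES ((S AND A) IFF (S IFF NOT N)) = False
        N IMPLIES (S IFF V) = True
          S IFF V = True
        (S AND A) IFF (S IFF NOT N) = False
          S AND A = False
          S IFF NOT N = True
            NOT N = False
The formula evaluates to True.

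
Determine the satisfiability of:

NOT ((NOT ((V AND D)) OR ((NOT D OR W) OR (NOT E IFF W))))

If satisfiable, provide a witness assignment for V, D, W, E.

V: True, D: True, W: False, E: False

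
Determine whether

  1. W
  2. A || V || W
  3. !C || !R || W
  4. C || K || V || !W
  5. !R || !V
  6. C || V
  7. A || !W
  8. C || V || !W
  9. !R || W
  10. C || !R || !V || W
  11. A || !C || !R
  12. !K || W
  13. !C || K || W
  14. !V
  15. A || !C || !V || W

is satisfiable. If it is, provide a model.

A=T, W=T, K=T, V=F, C=T, R=F

Unit clause (W) forces W = True.
In (A || !W) only A is left, so A = True.
Unit clause (!V) forces V = False.
In (C || V) only C is left, so C = True.
Set K = True.
Set R = False.
All clauses satisfied.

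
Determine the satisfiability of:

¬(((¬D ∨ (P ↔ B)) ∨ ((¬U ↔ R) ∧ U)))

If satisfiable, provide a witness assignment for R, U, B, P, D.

R: True; U: True; B: True; P: False; D: True

  ¬(((¬D ∨ (P ↔ B)) ∨ ((¬U ↔ R) ∧ U))) = True
    (¬D ∨ (P ↔ B)) ∨ ((¬U ↔ R) ∧ U) = False
      ¬D ∨ (P ↔ B) = False
        ¬D = False
        P ↔ B = False
      (¬U ↔ R) ∧ U = False
        ¬U ↔ R = False
          ¬U = False
The formula evaluates to True.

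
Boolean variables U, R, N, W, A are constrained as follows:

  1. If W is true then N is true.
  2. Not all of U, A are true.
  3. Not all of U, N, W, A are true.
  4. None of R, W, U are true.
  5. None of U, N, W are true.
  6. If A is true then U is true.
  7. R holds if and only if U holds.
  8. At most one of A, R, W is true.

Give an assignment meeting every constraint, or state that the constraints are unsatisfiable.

U = False, R = False, N = False, W = False, A = False

  (1) W=F ⇒ N: vacuous ✓
  (2) {U, A}: 0/2 true — not all ✓
  (3) {U, N, W, A}: 0/4 true — not all ✓
  (4) {R, W, U}: 0 true — none ✓
  (5) {U, N, W}: 0 true — none ✓
  (6) A=F ⇒ U: vacuous ✓
  (7) R=F, U=F — same ✓
  (8) {A, R, W}: 0 true — at most one ✓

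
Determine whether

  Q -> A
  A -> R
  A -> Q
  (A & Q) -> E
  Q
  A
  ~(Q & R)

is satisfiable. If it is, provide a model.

Unsatisfiable — no assignment works.

Case R = True:
  (Q) forces Q = True.
  Clause (~Q | ~R) is falsified — contradiction.
Case R = False:
  (~A | R) forces A = False.
  Clause (A) is falsified — contradiction.
Both cases fail, so the formula is unsatisfiable.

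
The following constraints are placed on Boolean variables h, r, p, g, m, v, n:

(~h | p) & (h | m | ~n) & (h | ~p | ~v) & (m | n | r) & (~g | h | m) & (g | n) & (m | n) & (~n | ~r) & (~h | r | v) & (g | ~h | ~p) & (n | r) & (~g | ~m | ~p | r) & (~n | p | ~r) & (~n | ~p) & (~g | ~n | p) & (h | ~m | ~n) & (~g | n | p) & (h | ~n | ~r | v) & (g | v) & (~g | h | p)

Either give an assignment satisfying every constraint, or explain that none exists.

h = True, r = True, p = True, g = True, m = True, v = True, n = False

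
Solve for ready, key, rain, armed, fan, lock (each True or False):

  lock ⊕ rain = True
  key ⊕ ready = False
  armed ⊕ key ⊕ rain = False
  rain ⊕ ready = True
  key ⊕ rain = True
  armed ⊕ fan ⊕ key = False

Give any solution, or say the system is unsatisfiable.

ready: True, key: True, rain: False, armed: True, fan: False, lock: True

lock ⊕ rain = T ⊕ F = True ✓
key ⊕ ready = T ⊕ T = False ✓
armed ⊕ key ⊕ rain = T ⊕ T ⊕ F = False ✓
rain ⊕ ready = F ⊕ T = True ✓
key ⊕ rain = T ⊕ F = True ✓
armed ⊕ fan ⊕ key = T ⊕ F ⊕ T = False ✓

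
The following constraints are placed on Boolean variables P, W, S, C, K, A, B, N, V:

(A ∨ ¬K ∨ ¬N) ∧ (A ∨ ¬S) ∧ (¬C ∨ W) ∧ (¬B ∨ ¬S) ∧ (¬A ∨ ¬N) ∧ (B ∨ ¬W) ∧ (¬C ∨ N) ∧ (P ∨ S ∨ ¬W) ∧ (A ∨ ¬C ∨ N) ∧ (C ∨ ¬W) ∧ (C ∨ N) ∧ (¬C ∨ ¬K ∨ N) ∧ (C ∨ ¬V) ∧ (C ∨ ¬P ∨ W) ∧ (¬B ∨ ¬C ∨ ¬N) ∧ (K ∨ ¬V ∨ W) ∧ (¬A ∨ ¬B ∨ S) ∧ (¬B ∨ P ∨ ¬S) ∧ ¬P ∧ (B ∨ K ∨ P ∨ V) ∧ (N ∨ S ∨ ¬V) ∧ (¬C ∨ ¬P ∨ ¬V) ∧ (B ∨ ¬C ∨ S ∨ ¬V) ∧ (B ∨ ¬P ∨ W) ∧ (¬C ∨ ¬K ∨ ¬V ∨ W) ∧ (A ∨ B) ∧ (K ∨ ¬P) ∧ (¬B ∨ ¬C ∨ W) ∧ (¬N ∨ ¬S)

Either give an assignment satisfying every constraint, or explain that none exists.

Unit clause (¬P) forces P = False.
Set W = False.
  then (¬C ∨ W) forces C = False.
  then (C ∨ N) forces N = True.
  then (C ∨ ¬V) forces V = False.
  then (¬N ∨ ¬S) forces S = False.
  then (¬A ∨ ¬N) forces A = False.
  then (A ∨ B) forces B = True.
  then (A ∨ ¬K ∨ ¬N) forces K = False.
All clauses satisfied.

P = False, W = False, S = False, C = False, K = False, A = False, B = True, N = True, V = False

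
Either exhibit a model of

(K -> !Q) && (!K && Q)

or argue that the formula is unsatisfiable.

K = False; Q = True

  K -> !Q = True
    !Q = False
  !K && Q = True
    !K = True
Both conjuncts True, so the formula holds.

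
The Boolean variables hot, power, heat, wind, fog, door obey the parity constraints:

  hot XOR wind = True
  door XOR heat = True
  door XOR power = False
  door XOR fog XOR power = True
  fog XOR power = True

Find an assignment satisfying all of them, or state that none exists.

hot=T; power=F; heat=T; wind=F; fog=T; door=F

hot XOR wind = T XOR F = True ✓
door XOR heat = F XOR T = True ✓
door XOR power = F XOR F = False ✓
door XOR fog XOR power = F XOR T XOR F = True ✓
fog XOR power = T XOR F = True ✓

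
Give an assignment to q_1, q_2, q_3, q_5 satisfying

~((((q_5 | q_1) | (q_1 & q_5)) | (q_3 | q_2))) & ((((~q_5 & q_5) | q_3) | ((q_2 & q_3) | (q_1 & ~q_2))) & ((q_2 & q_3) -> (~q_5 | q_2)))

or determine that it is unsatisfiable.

Case q_5 = True: the conjunct ~((((q_5 | q_1) | (q_1 & q_5)) | (q_3 | q_2))) becomes ~((True | (q_3 | q_2))) = False.
Case q_5 = False: the formula simplifies to ~((q_1 | (q_3 | q_2))) & (q_3 | ((q_2 & q_3) | (q_1 & ~q_2))).
  q_2 = True: the conjunct ~((q_1 | (q_3 | q_2))) becomes ~((q_1 | True)) = False.
  q_2 = False: simplifies to ~((q_1 | q_3)) & (q_3 | q_1).
    q_1 = True: the conjunct ~((q_1 | q_3)) becomes ~((True | q_3)) = False.
    q_1 = False: simplifies to ~q_3 & q_3.
      q_3 = True: the conjunct ~q_3 is False.
      q_3 = False: the conjunct q_3 is False.
Both cases fail — unsatisfiable.

Unsatisfiable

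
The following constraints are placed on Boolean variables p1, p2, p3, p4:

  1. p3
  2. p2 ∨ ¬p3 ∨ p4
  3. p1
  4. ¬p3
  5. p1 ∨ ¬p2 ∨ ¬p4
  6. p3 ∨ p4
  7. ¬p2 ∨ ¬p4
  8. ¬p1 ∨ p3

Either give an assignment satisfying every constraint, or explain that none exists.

Case p3 = True:
  Clause (¬p3) is falsified — contradiction.
Case p3 = False:
  Clause (p3) is falsified — contradiction.
Both cases fail, so the formula is unsatisfiable.

UNSATISFIABLE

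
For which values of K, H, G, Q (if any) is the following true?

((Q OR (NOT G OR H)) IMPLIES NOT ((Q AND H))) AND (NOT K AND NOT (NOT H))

K = False, H = True, G = False, Q = False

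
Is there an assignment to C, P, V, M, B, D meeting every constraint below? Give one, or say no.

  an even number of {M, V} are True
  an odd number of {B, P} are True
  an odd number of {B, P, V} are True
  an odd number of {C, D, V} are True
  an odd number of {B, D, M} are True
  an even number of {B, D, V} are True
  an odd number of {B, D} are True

Unsatisfiable — no assignment works.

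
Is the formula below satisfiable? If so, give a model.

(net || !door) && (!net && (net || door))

UNSATISFIABLE

Case net = True: the conjunct !net is False.
Case net = False: the formula simplifies to !door && door.
  door = True: the conjunct !door is False.
  door = False: the conjunct door is False.
Both cases fail — unsatisfiable.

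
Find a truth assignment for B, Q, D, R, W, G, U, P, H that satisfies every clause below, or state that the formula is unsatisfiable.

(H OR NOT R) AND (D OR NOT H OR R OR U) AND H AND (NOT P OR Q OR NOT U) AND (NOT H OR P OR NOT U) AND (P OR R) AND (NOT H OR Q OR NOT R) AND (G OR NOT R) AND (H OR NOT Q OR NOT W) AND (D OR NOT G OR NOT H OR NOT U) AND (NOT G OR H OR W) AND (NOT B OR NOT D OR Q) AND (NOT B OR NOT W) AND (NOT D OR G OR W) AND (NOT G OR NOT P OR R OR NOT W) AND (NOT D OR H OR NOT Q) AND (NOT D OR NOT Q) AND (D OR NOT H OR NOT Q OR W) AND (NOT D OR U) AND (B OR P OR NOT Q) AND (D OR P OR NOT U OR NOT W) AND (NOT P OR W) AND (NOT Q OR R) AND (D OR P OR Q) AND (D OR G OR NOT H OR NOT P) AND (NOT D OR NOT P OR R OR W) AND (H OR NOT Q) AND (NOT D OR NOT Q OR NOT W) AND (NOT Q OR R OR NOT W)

B: False, Q: True, D: False, R: True, W: True, G: True, U: False, P: True, H: True

Unit clause (H) forces H = True.
Set B = False.
Set Q = True.
  then (NOT D OR NOT Q) forces D = False.
  then (D OR NOT H OR NOT Q OR W) forces W = True.
  then (B OR P OR NOT Q) forces P = True.
  then (NOT Q OR R) forces R = True.
  then (D OR G OR NOT H OR NOT P) forces G = True.
  then (D OR NOT G OR NOT H OR NOT U) forces U = False.
All clauses satisfied.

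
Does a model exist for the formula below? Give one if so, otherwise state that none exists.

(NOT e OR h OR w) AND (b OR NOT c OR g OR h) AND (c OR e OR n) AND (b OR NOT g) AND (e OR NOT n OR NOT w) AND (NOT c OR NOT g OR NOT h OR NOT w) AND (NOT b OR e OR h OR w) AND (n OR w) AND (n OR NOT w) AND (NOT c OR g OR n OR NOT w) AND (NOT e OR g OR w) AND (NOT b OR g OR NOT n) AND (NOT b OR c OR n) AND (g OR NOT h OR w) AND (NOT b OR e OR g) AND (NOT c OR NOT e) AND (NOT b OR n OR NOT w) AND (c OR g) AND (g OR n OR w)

h = True, w = False, e = False, b = True, c = False, n = True, g = True

Set h = True.
Set w = False.
  then (n OR w) forces n = True.
  then (g OR NOT h OR w) forces g = True.
  then (b OR NOT g) forces b = True.
Set e = False.
Set c = False.
All clauses satisfied.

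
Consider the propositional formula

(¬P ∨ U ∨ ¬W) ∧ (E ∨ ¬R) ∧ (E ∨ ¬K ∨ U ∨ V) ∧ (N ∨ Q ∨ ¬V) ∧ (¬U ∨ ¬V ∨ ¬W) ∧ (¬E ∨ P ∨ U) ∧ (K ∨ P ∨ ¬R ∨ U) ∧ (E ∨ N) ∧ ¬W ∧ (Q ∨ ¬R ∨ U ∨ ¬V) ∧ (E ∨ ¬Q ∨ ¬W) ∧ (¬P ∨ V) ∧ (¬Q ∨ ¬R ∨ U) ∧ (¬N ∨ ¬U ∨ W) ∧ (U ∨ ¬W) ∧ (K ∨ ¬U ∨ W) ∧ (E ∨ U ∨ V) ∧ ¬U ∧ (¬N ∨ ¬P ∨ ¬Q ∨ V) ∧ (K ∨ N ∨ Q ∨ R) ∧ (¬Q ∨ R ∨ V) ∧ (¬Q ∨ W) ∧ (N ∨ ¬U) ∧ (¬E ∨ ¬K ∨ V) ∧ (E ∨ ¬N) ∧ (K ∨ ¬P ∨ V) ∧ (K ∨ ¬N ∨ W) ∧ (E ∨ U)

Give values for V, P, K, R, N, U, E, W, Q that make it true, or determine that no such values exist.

Unit clause (¬W) forces W = False.
Unit clause (¬U) forces U = False.
In (¬Q ∨ W) only ¬Q is left, so Q = False.
In (E ∨ U) only E is left, so E = True.
In (¬E ∨ P ∨ U) only P is left, so P = True.
In (¬P ∨ V) only V is left, so V = True.
In (N ∨ Q ∨ ¬V) only N is left, so N = True.
In (Q ∨ ¬R ∨ U ∨ ¬V) only ¬R is left, so R = False.
In (K ∨ ¬N ∨ W) only K is left, so K = True.
All clauses satisfied.

V=T, P=T, K=T, R=F, N=T, U=F, E=T, W=F, Q=F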